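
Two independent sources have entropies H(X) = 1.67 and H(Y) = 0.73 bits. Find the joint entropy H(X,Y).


For independent variables, H(X,Y) = H(X) + H(Y) = 1.67 + 0.73 = 2.4

2.4 bits


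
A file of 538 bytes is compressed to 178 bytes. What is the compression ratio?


Ratio = original / compressed = 538 / 178 = 3.0225

3.0225


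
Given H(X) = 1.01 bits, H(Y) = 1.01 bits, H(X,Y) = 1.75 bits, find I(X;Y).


I(X;Y) = H(X) + H(Y) - H(X,Y) = 1.01 + 1.01 - 1.75 = 0.27

0.27 bits


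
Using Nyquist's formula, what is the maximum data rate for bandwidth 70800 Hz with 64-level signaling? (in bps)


Rate = 2 * B * log2(M) = 2 * 70800 * 6.0 = 849600.0

849600.0 bps


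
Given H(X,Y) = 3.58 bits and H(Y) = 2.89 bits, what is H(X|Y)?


H(X|Y) = H(X,Y) - H(Y) = 3.58 - 2.89 = 0.69

0.69 bits


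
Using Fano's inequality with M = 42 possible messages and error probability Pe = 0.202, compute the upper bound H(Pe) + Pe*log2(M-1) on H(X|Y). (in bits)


H(Pe) = -Pe*log2(Pe) - (1-Pe)*log2(1-Pe) = -0.202*log2(0.202) - 0.798*log2(0.798) = 0.466130 + 0.259780 = 0.7259. Pe*log2(M-1) = 0.202*log2(41) = 1.082226. Bound = H(Pe) + Pe*log2(M-1) = 0.466130 + 0.259780 + 1.082226 = 1.8081

1.8081 bits


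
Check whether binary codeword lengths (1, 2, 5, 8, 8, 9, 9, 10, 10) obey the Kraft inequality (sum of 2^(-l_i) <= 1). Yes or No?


Kraft sum = sum(2^(-l_i)) = 0.7949, need <= 1. Result: satisfied (a binary prefix-free code with these lengths exists)

Yes


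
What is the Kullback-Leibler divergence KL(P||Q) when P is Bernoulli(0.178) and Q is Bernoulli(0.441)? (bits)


KL = p*log2(p/q) + (1-p)*log2((1-p)/(1-q)) = 0.178*log2(0.178/0.441) + 0.822*log2(0.822/0.559) = 0.2243

0.2243 bits


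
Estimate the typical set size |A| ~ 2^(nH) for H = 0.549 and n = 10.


log2|A_typical| = nH = 10 * 0.549 = 5.49, so |A_typical| ~ 2^5.49 = 4.494e+01

4.494e+01


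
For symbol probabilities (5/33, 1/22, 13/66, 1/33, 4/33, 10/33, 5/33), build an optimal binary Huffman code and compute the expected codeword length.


Huffman construction (repeatedly merge the two least-probable nodes; each merge adds 1 bit to every symbol beneath it): 1/33 + 1/22 = 5/66; 5/66 + 4/33 = 13/66; 5/33 + 5/33 = 10/33; 13/66 + 13/66 = 13/33; 10/33 + 10/33 = 20/33; 13/33 + 20/33 = 1. Resulting codeword lengths (in the order the probabilities were given): (3, 4, 2, 4, 3, 2, 3). L_avg = sum(p_i * l_i) = 5/33*3 + 1/22*4 + 13/66*2 + 1/33*4 + 4/33*3 + 10/33*2 + 5/33*3 = 85/33 = 2.5758

2.5758 bits


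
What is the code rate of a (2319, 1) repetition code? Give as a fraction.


Rate = k/n = 1/2319

1/2319


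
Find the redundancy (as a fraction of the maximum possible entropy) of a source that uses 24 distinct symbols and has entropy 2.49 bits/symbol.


H_max = log2(K) = log2(24) = 4.585 bits/symbol. Redundancy = 1 - H/H_max = 1 - 2.49/4.585 = 1 - 0.5431 = 0.4569

0.4569


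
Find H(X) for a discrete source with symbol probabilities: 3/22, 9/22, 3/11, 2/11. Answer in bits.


H = -sum(p_i * log2(p_i)). Terms: -(3/22)*log2(3/22) = 0.391973; -(9/22)*log2(9/22) = 0.527525; -(3/11)*log2(3/11) = 0.511219; -(2/11)*log2(2/11) = 0.447169. H = 0.391973 + 0.527525 + 0.511219 + 0.447169 = 1.8779

1.8779 bits


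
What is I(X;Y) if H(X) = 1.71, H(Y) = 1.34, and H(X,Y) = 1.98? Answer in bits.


I(X;Y) = H(X) + H(Y) - H(X,Y) = 1.71 + 1.34 - 1.98 = 1.07

1.07 bits


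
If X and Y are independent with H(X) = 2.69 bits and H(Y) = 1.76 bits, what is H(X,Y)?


For independent variables, H(X,Y) = H(X) + H(Y) = 2.69 + 1.76 = 4.45

4.45 bits


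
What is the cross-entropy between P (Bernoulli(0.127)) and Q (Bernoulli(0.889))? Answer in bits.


H(P,Q) = -p*log2(q) - (1-p)*log2(1-q). -0.127*log2(0.889) = 0.021558; -0.873*log2(0.111) = 2.768605. H(P,Q) = 0.021558 + 2.768605 = 2.7902

2.7902 bits


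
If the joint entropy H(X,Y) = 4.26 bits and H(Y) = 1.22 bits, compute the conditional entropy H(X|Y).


H(X|Y) = H(X,Y) - H(Y) = 4.26 - 1.22 = 3.04

3.04 bits


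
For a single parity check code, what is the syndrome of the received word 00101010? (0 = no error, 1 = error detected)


Syndrome = XOR of all bits = 0 XOR 0 XOR 1 XOR 0 XOR 1 XOR 0 XOR 1 XOR 0 = 1

1


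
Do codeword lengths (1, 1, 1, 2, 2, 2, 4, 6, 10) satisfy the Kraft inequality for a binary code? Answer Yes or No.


Kraft sum = sum(2^(-l_i)) = 2.3291, need <= 1. Result: violated (a binary prefix-free code with these lengths cannot exist)

No


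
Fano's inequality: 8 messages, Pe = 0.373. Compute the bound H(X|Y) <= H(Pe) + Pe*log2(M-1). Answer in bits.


H(Pe) = -Pe*log2(Pe) - (1-Pe)*log2(1-Pe) = -0.373*log2(0.373) - 0.627*log2(0.627) = 0.530687 + 0.422261 = 0.9529. Pe*log2(M-1) = 0.373*log2(7) = 1.047143. Bound = H(Pe) + Pe*log2(M-1) = 0.530687 + 0.422261 + 1.047143 = 2.0001

2.0001 bits


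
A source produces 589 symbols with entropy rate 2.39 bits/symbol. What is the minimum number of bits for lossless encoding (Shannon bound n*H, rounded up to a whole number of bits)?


Minimum bits >= n * H = 589 * 2.39 = 1407.71, rounded up to a whole number of bits = 1408

1408 bits


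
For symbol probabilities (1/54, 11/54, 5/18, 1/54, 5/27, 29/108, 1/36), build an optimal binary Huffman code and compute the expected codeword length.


Huffman construction (repeatedly merge the two least-probable nodes; each merge adds 1 bit to every symbol beneath it): 1/54 + 1/54 = 1/27; 1/36 + 1/27 = 7/108; 7/108 + 5/27 = 1/4; 11/54 + 1/4 = 49/108; 29/108 + 5/18 = 59/108; 49/108 + 59/108 = 1. Resulting codeword lengths (in the order the probabilities were given): (5, 2, 2, 5, 3, 2, 4). L_avg = sum(p_i * l_i) = 1/54*5 + 11/54*2 + 5/18*2 + 1/54*5 + 5/27*3 + 29/108*2 + 1/36*4 = 127/54 = 2.3519

2.3519 bits


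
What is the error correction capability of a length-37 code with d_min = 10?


Correction capability = floor((d-1)/2) = floor((10-1)/2) = 4

4 errors


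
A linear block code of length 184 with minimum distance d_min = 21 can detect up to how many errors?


Detection capability = d_min - 1 = 21 - 1 = 20

20 errors


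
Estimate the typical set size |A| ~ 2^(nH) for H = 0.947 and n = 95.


log2|A_typical| = nH = 95 * 0.947 = 89.965, so |A_typical| ~ 2^89.965 = 1.208e+27

1.208e+27


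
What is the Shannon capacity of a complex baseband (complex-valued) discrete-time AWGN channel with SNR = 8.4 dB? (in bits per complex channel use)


SNR_linear = 10^(8.4/10) = 6.9183; C = log2(1 + SNR_linear) = log2(1 + 6.9183) = 2.9852

2.9852 bits/channel use


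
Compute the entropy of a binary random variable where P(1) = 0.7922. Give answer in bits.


H = -p*log2(p) - (1-p)*log2(1-p). -0.7922*log2(0.7922) = 0.266229; -0.2078*log2(0.2078) = 0.471027. H = 0.266229 + 0.471027 = 0.7373

0.7373 bits


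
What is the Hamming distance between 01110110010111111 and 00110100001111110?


Count differing positions: . ^ . . . . ^ . . ^ ^ . . . . . ^ = 5 differences

5


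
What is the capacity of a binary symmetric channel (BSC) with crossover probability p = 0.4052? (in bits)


H(p) = -p*log2(p) - (1-p)*log2(1-p) = -0.4052*log2(0.4052) - 0.5948*log2(0.5948) = 0.528095 + 0.445817 = 0.9739. C = 1 - H(p) = 1 - 0.9739 = 0.0261

0.0261 bits


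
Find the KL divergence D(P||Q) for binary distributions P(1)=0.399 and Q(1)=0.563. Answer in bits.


KL = p*log2(p/q) + (1-p)*log2((1-p)/(1-q)) = 0.399*log2(0.399/0.563) + 0.601*log2(0.601/0.437) = 0.0781

0.0781 bits


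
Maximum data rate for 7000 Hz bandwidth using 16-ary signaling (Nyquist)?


Rate = 2 * B * log2(M) = 2 * 7000 * 4.0 = 56000.0

56000.0 bps


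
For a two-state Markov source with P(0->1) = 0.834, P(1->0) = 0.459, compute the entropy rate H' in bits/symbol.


Stationary distribution: pi_0 = p10/(p01+p10) = 0.355, pi_1 = 0.645. Entropy rate H' = pi_0*H(p01) + pi_1*H(p10) = 0.355*0.6485 + 0.645*0.9951 = 0.8721

0.8721 bits/symbol


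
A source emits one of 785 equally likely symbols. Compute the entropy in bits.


H = log2(n) = log2(785) = 9.6165

9.6165 bits


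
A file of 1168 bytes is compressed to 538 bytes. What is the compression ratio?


Ratio = original / compressed = 1168 / 538 = 2.171

2.171


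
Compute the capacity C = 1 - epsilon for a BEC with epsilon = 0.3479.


C = 1 - epsilon = 1 - 0.3479 = 0.6521

0.6521 bits


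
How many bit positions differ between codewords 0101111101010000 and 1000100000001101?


Count differing positions: ^ ^ . ^ . ^ ^ ^ . ^ . ^ ^ ^ . ^ = 11 differences

11


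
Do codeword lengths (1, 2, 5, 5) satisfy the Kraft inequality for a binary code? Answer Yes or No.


Kraft sum = sum(2^(-l_i)) = 0.8125, need <= 1. Result: satisfied (a binary prefix-free code with these lengths exists)

Yes


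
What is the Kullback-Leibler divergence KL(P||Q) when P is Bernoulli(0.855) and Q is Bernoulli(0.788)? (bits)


KL = p*log2(p/q) + (1-p)*log2((1-p)/(1-q)) = 0.855*log2(0.855/0.788) + 0.145*log2(0.145/0.212) = 0.0212

0.0212 bits


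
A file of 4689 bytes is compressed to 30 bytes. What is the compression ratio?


Ratio = original / compressed = 4689 / 30 = 156.3

156.3


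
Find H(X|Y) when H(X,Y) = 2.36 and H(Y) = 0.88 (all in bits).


H(X|Y) = H(X,Y) - H(Y) = 2.36 - 0.88 = 1.48

1.48 bits


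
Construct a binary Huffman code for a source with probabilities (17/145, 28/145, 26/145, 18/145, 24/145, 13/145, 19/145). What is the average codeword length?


Huffman construction (repeatedly merge the two least-probable nodes; each merge adds 1 bit to every symbol beneath it): 13/145 + 17/145 = 6/29; 18/145 + 19/145 = 37/145; 24/145 + 26/145 = 10/29; 28/145 + 6/29 = 2/5; 37/145 + 10/29 = 3/5; 2/5 + 3/5 = 1. Resulting codeword lengths (in the order the probabilities were given): (3, 2, 3, 3, 3, 3, 3). L_avg = sum(p_i * l_i) = 17/145*3 + 28/145*2 + 26/145*3 + 18/145*3 + 24/145*3 + 13/145*3 + 19/145*3 = 407/145 = 2.8069

2.8069 bits


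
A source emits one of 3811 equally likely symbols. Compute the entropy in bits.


H = log2(n) = log2(3811) = 11.896

11.896 bits


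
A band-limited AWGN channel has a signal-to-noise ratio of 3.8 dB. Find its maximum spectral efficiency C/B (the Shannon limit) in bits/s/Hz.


SNR_linear = 10^(3.8/10) = 2.3988; C/B = log2(1 + SNR_linear) = log2(1 + 2.3988) = 1.765

1.765 bits/s/Hz


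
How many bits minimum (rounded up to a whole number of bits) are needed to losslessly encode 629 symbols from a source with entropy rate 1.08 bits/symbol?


Minimum bits >= n * H = 629 * 1.08 = 679.32, rounded up to a whole number of bits = 680

680 bits


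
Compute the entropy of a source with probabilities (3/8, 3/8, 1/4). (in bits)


H = -sum(p_i * log2(p_i)). Terms: -(3/8)*log2(3/8) = 0.530639; -(3/8)*log2(3/8) = 0.530639; -(1/4)*log2(1/4) = 0.500000. H = 0.530639 + 0.530639 + 0.500000 = 1.5613

1.5613 bits


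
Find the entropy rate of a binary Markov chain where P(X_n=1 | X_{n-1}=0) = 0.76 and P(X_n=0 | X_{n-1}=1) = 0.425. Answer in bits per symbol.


Stationary distribution: pi_0 = p10/(p01+p10) = 0.3586, pi_1 = 0.6414. Entropy rate H' = pi_0*H(p01) + pi_1*H(p10) = 0.3586*0.795 + 0.6414*0.9837 = 0.916

0.916 bits/symbol


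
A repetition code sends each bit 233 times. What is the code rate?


Rate = k/n = 1/233

1/233


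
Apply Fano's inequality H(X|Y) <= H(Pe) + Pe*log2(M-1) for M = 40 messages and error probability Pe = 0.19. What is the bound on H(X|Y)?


H(Pe) = -Pe*log2(Pe) - (1-Pe)*log2(1-Pe) = -0.19*log2(0.19) - 0.81*log2(0.81) = 0.455226 + 0.246245 = 0.7015. Pe*log2(M-1) = 0.19*log2(39) = 1.004226. Bound = H(Pe) + Pe*log2(M-1) = 0.455226 + 0.246245 + 1.004226 = 1.7057

1.7057 bits


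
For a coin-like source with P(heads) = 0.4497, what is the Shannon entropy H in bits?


H = -p*log2(p) - (1-p)*log2(1-p). -0.4497*log2(0.4497) = 0.518488; -0.5503*log2(0.5503) = 0.474199. H = 0.518488 + 0.474199 = 0.9927

0.9927 bits


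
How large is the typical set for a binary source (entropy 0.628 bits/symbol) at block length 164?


log2|A_typical| = nH = 164 * 0.628 = 102.992, so |A_typical| ~ 2^102.992 = 1.009e+31

1.009e+31


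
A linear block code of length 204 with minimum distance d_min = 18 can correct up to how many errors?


Correction capability = floor((d-1)/2) = floor((18-1)/2) = 8

8 errors


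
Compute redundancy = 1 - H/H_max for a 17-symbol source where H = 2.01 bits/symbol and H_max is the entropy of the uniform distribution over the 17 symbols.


H_max = log2(K) = log2(17) = 4.0875 bits/symbol. Redundancy = 1 - H/H_max = 1 - 2.01/4.0875 = 1 - 0.4917 = 0.5083

0.5083


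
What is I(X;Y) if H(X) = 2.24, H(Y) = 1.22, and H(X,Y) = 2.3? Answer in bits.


I(X;Y) = H(X) + H(Y) - H(X,Y) = 2.24 + 1.22 - 2.3 = 1.16

1.16 bits


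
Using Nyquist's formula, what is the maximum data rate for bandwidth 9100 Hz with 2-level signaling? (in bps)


Rate = 2 * B * log2(M) = 2 * 9100 * 1.0 = 18200.0

18200.0 bps


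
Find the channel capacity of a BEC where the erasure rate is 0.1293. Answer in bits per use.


C = 1 - epsilon = 1 - 0.1293 = 0.8707

0.8707 bits


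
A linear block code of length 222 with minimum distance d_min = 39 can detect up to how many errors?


Detection capability = d_min - 1 = 39 - 1 = 38

38 errors


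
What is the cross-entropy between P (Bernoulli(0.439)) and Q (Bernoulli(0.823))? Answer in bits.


H(P,Q) = -p*log2(q) - (1-p)*log2(1-q). -0.439*log2(0.823) = 0.123375; -0.561*log2(0.177) = 1.401478. H(P,Q) = 0.123375 + 1.401478 = 1.5249

1.5249 bits


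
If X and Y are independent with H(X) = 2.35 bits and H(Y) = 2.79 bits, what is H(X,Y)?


For independent variables, H(X,Y) = H(X) + H(Y) = 2.35 + 2.79 = 5.14

5.14 bits


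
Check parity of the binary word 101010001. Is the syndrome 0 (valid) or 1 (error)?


Syndrome = XOR of all bits = 1 XOR 0 XOR 1 XOR 0 XOR 1 XOR 0 XOR 0 XOR 0 XOR 1 = 0

0


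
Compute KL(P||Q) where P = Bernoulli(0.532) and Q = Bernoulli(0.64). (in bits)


KL = p*log2(p/q) + (1-p)*log2((1-p)/(1-q)) = 0.532*log2(0.532/0.64) + 0.468*log2(0.468/0.36) = 0.0353

0.0353 bits


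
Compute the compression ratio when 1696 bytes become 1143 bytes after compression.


Ratio = original / compressed = 1696 / 1143 = 1.4838

1.4838


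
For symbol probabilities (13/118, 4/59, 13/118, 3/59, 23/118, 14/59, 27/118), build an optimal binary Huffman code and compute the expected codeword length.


Huffman construction (repeatedly merge the two least-probable nodes; each merge adds 1 bit to every symbol beneath it): 3/59 + 4/59 = 7/59; 13/118 + 13/118 = 13/59; 7/59 + 23/118 = 37/118; 13/59 + 27/118 = 53/118; 14/59 + 37/118 = 65/118; 53/118 + 65/118 = 1. Resulting codeword lengths (in the order the probabilities were given): (3, 4, 3, 4, 3, 2, 2). L_avg = sum(p_i * l_i) = 13/118*3 + 4/59*4 + 13/118*3 + 3/59*4 + 23/118*3 + 14/59*2 + 27/118*2 = 313/118 = 2.6525

2.6525 bits


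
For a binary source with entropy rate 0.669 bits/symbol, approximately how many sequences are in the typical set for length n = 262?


log2|A_typical| = nH = 262 * 0.669 = 175.278, so |A_typical| ~ 2^175.278 = 5.807e+52

5.807e+52


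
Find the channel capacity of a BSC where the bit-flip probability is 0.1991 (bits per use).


H(p) = -p*log2(p) - (1-p)*log2(1-p) = -0.1991*log2(0.1991) - 0.8009*log2(0.8009) = 0.463591 + 0.256533 = 0.7201. C = 1 - H(p) = 1 - 0.7201 = 0.2799

0.2799 bits


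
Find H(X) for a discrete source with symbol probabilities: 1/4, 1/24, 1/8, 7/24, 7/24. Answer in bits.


H = -sum(p_i * log2(p_i)). Terms: -(1/4)*log2(1/4) = 0.500000; -(1/24)*log2(1/24) = 0.191040; -(1/8)*log2(1/8) = 0.375000; -(7/24)*log2(7/24) = 0.518469; -(7/24)*log2(7/24) = 0.518469. H = 0.500000 + 0.191040 + 0.375000 + 0.518469 + 0.518469 = 2.103

2.103 bits


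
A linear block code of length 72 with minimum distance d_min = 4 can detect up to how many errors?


Detection capability = d_min - 1 = 4 - 1 = 3

3 errors


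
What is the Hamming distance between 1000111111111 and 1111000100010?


Count differing positions: . ^ ^ ^ ^ ^ ^ . ^ ^ ^ . ^ = 10 differences

10


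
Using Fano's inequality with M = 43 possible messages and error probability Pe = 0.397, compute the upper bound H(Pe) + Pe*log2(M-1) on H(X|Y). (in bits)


H(Pe) = -Pe*log2(Pe) - (1-Pe)*log2(1-Pe) = -0.397*log2(0.397) - 0.603*log2(0.603) = 0.529117 + 0.440051 = 0.9692. Pe*log2(M-1) = 0.397*log2(42) = 2.140750. Bound = H(Pe) + Pe*log2(M-1) = 0.529117 + 0.440051 + 2.140750 = 3.1099

3.1099 bits


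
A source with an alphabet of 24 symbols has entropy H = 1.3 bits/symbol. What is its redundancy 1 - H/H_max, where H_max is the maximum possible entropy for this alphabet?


H_max = log2(K) = log2(24) = 4.585 bits/symbol. Redundancy = 1 - H/H_max = 1 - 1.3/4.585 = 1 - 0.2835 = 0.7165

0.7165


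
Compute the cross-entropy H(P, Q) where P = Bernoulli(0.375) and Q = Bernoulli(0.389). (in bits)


H(P,Q) = -p*log2(q) - (1-p)*log2(1-q). -0.375*log2(0.389) = 0.510809; -0.625*log2(0.611) = 0.444222. H(P,Q) = 0.510809 + 0.444222 = 0.955

0.955 bits


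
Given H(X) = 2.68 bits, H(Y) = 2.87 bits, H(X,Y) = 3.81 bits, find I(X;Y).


I(X;Y) = H(X) + H(Y) - H(X,Y) = 2.68 + 2.87 - 3.81 = 1.74

1.74 bits


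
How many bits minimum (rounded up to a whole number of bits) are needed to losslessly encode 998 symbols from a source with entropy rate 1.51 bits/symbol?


Minimum bits >= n * H = 998 * 1.51 = 1506.98, rounded up to a whole number of bits = 1507

1507 bits


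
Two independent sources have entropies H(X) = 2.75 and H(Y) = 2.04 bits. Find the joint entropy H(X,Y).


For independent variables, H(X,Y) = H(X) + H(Y) = 2.75 + 2.04 = 4.79

4.79 bits


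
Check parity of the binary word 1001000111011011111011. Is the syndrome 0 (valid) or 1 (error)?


Syndrome = XOR of all bits = 1 XOR 0 XOR 0 XOR 1 XOR 0 XOR 0 XOR 0 XOR 1 XOR 1 XOR 1 XOR 0 XOR 1 XOR 1 XOR 0 XOR 1 XOR 1 XOR 1 XOR 1 XOR 1 XOR 0 XOR 1 XOR 1 = 0

0


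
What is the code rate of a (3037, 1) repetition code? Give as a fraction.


Rate = k/n = 1/3037

1/3037


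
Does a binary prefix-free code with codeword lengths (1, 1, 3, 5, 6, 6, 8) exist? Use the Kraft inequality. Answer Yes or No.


Kraft sum = sum(2^(-l_i)) = 1.1914, need <= 1. Result: violated (a binary prefix-free code with these lengths cannot exist)

No


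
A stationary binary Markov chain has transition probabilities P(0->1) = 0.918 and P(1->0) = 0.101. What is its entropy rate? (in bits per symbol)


Stationary distribution: pi_0 = p10/(p01+p10) = 0.0991, pi_1 = 0.9009. Entropy rate H' = pi_0*H(p01) + pi_1*H(p10) = 0.0991*0.4092 + 0.9009*0.4722 = 0.4659

0.4659 bits/symbol


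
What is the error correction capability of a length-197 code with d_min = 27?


Correction capability = floor((d-1)/2) = floor((27-1)/2) = 13

13 errors


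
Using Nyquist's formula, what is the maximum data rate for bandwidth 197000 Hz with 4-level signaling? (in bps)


Rate = 2 * B * log2(M) = 2 * 197000 * 2.0 = 788000.0

788000.0 bps


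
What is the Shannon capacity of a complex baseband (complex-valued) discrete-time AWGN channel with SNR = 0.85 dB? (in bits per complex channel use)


SNR_linear = 10^(0.85/10) = 1.2162; C = log2(1 + SNR_linear) = log2(1 + 1.2162) = 1.1481

1.1481 bits/channel use


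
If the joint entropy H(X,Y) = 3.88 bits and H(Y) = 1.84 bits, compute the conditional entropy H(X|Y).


H(X|Y) = H(X,Y) - H(Y) = 3.88 - 1.84 = 2.04

2.04 bits


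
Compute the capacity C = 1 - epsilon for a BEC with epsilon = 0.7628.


C = 1 - epsilon = 1 - 0.7628 = 0.2372

0.2372 bits


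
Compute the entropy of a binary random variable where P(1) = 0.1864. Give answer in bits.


H = -p*log2(p) - (1-p)*log2(1-p). -0.1864*log2(0.1864) = 0.451745; -0.8136*log2(0.8136) = 0.242134. H = 0.451745 + 0.242134 = 0.6939

0.6939 bits


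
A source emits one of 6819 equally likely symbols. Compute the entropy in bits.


H = log2(n) = log2(6819) = 12.7353

12.7353 bits


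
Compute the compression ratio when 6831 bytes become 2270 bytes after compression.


Ratio = original / compressed = 6831 / 2270 = 3.0093

3.0093


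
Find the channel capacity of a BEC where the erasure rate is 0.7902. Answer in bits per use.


C = 1 - epsilon = 1 - 0.7902 = 0.2098

0.2098 bits


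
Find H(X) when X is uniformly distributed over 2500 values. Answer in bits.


H = log2(n) = log2(2500) = 11.2877

11.2877 bits


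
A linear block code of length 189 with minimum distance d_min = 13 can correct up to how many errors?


Correction capability = floor((d-1)/2) = floor((13-1)/2) = 6

6 errors


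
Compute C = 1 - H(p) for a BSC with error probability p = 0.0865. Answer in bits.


H(p) = -p*log2(p) - (1-p)*log2(1-p) = -0.0865*log2(0.0865) - 0.9135*log2(0.9135) = 0.305445 + 0.119233 = 0.4247. C = 1 - H(p) = 1 - 0.4247 = 0.5753

0.5753 bits


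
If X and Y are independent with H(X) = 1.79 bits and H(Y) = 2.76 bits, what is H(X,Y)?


For independent variables, H(X,Y) = H(X) + H(Y) = 1.79 + 2.76 = 4.55

4.55 bits


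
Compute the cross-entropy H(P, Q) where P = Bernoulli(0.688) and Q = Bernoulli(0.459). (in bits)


H(P,Q) = -p*log2(q) - (1-p)*log2(1-q). -0.688*log2(0.459) = 0.772923; -0.312*log2(0.541) = 0.276525. H(P,Q) = 0.772923 + 0.276525 = 1.0494

1.0494 bits


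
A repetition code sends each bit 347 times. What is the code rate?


Rate = k/n = 1/347

1/347


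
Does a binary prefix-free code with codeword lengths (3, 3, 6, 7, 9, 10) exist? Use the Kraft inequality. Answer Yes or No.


Kraft sum = sum(2^(-l_i)) = 0.2764, need <= 1. Result: satisfied (a binary prefix-free code with these lengths exists)

Yes


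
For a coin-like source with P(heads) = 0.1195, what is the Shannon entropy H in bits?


H = -p*log2(p) - (1-p)*log2(1-p). -0.1195*log2(0.1195) = 0.366258; -0.8805*log2(0.8805) = 0.161664. H = 0.366258 + 0.161664 = 0.5279

0.5279 bits


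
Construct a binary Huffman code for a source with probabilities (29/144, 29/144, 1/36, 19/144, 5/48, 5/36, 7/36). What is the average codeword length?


Huffman construction (repeatedly merge the two least-probable nodes; each merge adds 1 bit to every symbol beneath it): 1/36 + 5/48 = 19/144; 19/144 + 19/144 = 19/72; 5/36 + 7/36 = 1/3; 29/144 + 29/144 = 29/72; 19/72 + 1/3 = 43/72; 29/72 + 43/72 = 1. Resulting codeword lengths (in the order the probabilities were given): (2, 2, 4, 3, 4, 3, 3). L_avg = sum(p_i * l_i) = 29/144*2 + 29/144*2 + 1/36*4 + 19/144*3 + 5/48*4 + 5/36*3 + 7/36*3 = 131/48 = 2.7292

2.7292 bits


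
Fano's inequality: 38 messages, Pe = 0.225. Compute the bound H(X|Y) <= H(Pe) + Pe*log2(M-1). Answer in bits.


H(Pe) = -Pe*log2(Pe) - (1-Pe)*log2(1-Pe) = -0.225*log2(0.225) - 0.775*log2(0.775) = 0.484201 + 0.284992 = 0.7692. Pe*log2(M-1) = 0.225*log2(37) = 1.172127. Bound = H(Pe) + Pe*log2(M-1) = 0.484201 + 0.284992 + 1.172127 = 1.9413

1.9413 bits


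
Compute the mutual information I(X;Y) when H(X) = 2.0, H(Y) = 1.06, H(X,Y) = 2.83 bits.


I(X;Y) = H(X) + H(Y) - H(X,Y) = 2.0 + 1.06 - 2.83 = 0.23

0.23 bits


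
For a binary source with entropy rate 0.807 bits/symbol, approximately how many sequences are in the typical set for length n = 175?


log2|A_typical| = nH = 175 * 0.807 = 141.225, so |A_typical| ~ 2^141.225 = 3.258e+42

3.258e+42


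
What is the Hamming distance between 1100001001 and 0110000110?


Count differing positions: ^ . ^ . . . ^ ^ ^ ^ = 6 differences

6


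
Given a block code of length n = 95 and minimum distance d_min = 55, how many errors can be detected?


Detection capability = d_min - 1 = 55 - 1 = 54

54 errors


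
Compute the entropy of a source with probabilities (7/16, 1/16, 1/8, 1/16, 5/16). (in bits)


H = -sum(p_i * log2(p_i)). Terms: -(7/16)*log2(7/16) = 0.521782; -(1/16)*log2(1/16) = 0.250000; -(1/8)*log2(1/8) = 0.375000; -(1/16)*log2(1/16) = 0.250000; -(5/16)*log2(5/16) = 0.524397. H = 0.521782 + 0.250000 + 0.375000 + 0.250000 + 0.524397 = 1.9212

1.9212 bits


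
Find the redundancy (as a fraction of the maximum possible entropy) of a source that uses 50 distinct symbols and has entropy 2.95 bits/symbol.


H_max = log2(K) = log2(50) = 5.6439 bits/symbol. Redundancy = 1 - H/H_max = 1 - 2.95/5.6439 = 1 - 0.5227 = 0.4773

0.4773


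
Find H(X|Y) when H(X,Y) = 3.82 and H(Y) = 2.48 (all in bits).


H(X|Y) = H(X,Y) - H(Y) = 3.82 - 2.48 = 1.34

1.34 bits


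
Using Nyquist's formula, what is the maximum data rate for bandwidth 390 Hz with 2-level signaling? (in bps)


Rate = 2 * B * log2(M) = 2 * 390 * 1.0 = 780.0

780.0 bps


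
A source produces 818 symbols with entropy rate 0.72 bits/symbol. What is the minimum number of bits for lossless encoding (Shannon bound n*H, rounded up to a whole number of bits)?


Minimum bits >= n * H = 818 * 0.72 = 588.96, rounded up to a whole number of bits = 589

589 bits


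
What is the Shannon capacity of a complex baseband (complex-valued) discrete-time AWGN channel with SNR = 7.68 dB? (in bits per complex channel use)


SNR_linear = 10^(7.68/10) = 5.8614; C = log2(1 + SNR_linear) = log2(1 + 5.8614) = 2.7785

2.7785 bits/channel use


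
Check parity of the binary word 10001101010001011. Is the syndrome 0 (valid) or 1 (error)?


Syndrome = XOR of all bits = 1 XOR 0 XOR 0 XOR 0 XOR 1 XOR 1 XOR 0 XOR 1 XOR 0 XOR 1 XOR 0 XOR 0 XOR 0 XOR 1 XOR 0 XOR 1 XOR 1 = 0

0


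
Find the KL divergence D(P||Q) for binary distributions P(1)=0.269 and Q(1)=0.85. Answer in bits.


KL = p*log2(p/q) + (1-p)*log2((1-p)/(1-q)) = 0.269*log2(0.269/0.85) + 0.731*log2(0.731/0.15) = 1.2238

1.2238 bits


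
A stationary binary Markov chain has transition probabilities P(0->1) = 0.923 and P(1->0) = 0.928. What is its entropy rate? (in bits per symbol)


Stationary distribution: pi_0 = p10/(p01+p10) = 0.5014, pi_1 = 0.4986. Entropy rate H' = pi_0*H(p01) + pi_1*H(p10) = 0.5014*0.3915 + 0.4986*0.3733 = 0.3825

0.3825 bits/symbol


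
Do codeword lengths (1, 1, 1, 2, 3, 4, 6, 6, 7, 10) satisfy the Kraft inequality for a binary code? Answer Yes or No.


Kraft sum = sum(2^(-l_i)) = 1.9775, need <= 1. Result: violated (a binary prefix-free code with these lengths cannot exist)

No


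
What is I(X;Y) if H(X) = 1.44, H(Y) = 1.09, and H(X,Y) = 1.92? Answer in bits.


I(X;Y) = H(X) + H(Y) - H(X,Y) = 1.44 + 1.09 - 1.92 = 0.61

0.61 bits


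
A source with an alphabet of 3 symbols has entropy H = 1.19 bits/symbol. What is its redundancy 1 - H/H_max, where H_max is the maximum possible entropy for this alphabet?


H_max = log2(K) = log2(3) = 1.585 bits/symbol. Redundancy = 1 - H/H_max = 1 - 1.19/1.585 = 1 - 0.7508 = 0.2492

0.2492


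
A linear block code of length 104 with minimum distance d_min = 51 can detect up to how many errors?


Detection capability = d_min - 1 = 51 - 1 = 50

50 errors


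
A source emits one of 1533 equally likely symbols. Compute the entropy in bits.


H = log2(n) = log2(1533) = 10.5821

10.5821 bits


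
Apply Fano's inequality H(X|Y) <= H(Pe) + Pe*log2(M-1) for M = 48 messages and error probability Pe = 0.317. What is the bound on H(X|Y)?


H(Pe) = -Pe*log2(Pe) - (1-Pe)*log2(1-Pe) = -0.317*log2(0.317) - 0.683*log2(0.683) = 0.525410 + 0.375679 = 0.9011. Pe*log2(M-1) = 0.317*log2(47) = 1.760805. Bound = H(Pe) + Pe*log2(M-1) = 0.525410 + 0.375679 + 1.760805 = 2.6619

2.6619 bits


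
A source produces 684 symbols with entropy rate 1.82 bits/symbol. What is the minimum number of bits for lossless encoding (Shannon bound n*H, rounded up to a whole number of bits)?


Minimum bits >= n * H = 684 * 1.82 = 1244.88, rounded up to a whole number of bits = 1245

1245 bits


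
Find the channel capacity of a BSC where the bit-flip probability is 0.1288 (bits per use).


H(p) = -p*log2(p) - (1-p)*log2(1-p) = -0.1288*log2(0.1288) - 0.8712*log2(0.8712) = 0.380835 + 0.173303 = 0.5541. C = 1 - H(p) = 1 - 0.5541 = 0.4459

0.4459 bits


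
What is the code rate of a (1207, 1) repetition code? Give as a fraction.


Rate = k/n = 1/1207

1/1207


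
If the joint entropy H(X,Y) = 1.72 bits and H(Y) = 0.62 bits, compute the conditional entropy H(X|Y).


H(X|Y) = H(X,Y) - H(Y) = 1.72 - 0.62 = 1.1

1.1 bits


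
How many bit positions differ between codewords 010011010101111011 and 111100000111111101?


Count differing positions: ^ . ^ ^ ^ ^ . ^ . . ^ . . . . ^ ^ . = 9 differences

9


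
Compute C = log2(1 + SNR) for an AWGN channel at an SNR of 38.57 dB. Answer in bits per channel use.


SNR_linear = 10^(38.57/10) = 7194.4898; C = log2(1 + SNR_linear) = log2(1 + 7194.4898) = 12.8129

12.8129 bits/channel use


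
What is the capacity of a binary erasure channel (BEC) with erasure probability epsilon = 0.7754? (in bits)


C = 1 - epsilon = 1 - 0.7754 = 0.2246

0.2246 bits


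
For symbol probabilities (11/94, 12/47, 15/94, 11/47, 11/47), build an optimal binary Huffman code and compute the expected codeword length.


Huffman construction (repeatedly merge the two least-probable nodes; each merge adds 1 bit to every symbol beneath it): 11/94 + 15/94 = 13/47; 11/47 + 11/47 = 22/47; 12/47 + 13/47 = 25/47; 22/47 + 25/47 = 1. Resulting codeword lengths (in the order the probabilities were given): (3, 2, 3, 2, 2). L_avg = sum(p_i * l_i) = 11/94*3 + 12/47*2 + 15/94*3 + 11/47*2 + 11/47*2 = 107/47 = 2.2766

2.2766 bits


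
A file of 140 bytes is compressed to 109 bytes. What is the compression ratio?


Ratio = original / compressed = 140 / 109 = 1.2844

1.2844


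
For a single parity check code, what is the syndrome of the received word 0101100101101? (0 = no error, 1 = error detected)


Syndrome = XOR of all bits = 0 XOR 1 XOR 0 XOR 1 XOR 1 XOR 0 XOR 0 XOR 1 XOR 0 XOR 1 XOR 1 XOR 0 XOR 1 = 1

1


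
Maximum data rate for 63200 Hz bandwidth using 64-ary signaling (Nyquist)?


Rate = 2 * B * log2(M) = 2 * 63200 * 6.0 = 758400.0

758400.0 bps


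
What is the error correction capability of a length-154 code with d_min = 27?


Correction capability = floor((d-1)/2) = floor((27-1)/2) = 13

13 errors


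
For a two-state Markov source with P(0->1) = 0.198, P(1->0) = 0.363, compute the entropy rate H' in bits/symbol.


Stationary distribution: pi_0 = p10/(p01+p10) = 0.6471, pi_1 = 0.3529. Entropy rate H' = pi_0*H(p01) + pi_1*H(p10) = 0.6471*0.7179 + 0.3529*0.9451 = 0.7981

0.7981 bits/symbol


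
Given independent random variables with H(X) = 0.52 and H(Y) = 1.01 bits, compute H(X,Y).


For independent variables, H(X,Y) = H(X) + H(Y) = 0.52 + 1.01 = 1.53

1.53 bits


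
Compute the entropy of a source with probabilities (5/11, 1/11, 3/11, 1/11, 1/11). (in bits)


H = -sum(p_i * log2(p_i)). Terms: -(5/11)*log2(5/11) = 0.517047; -(1/11)*log2(1/11) = 0.314494; -(3/11)*log2(3/11) = 0.511219; -(1/11)*log2(1/11) = 0.314494; -(1/11)*log2(1/11) = 0.314494. H = 0.517047 + 0.314494 + 0.511219 + 0.314494 + 0.314494 = 1.9717

1.9717 bits


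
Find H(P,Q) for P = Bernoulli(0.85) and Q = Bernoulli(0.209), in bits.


H(P,Q) = -p*log2(q) - (1-p)*log2(1-q). -0.85*log2(0.209) = 1.919661; -0.15*log2(0.791) = 0.050738. H(P,Q) = 1.919661 + 0.050738 = 1.9704

1.9704 bits


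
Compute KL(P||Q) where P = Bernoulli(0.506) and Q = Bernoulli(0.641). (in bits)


KL = p*log2(p/q) + (1-p)*log2((1-p)/(1-q)) = 0.506*log2(0.506/0.641) + 0.494*log2(0.494/0.359) = 0.0549

0.0549 bits


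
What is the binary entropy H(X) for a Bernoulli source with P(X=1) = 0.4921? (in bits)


H = -p*log2(p) - (1-p)*log2(1-p). -0.4921*log2(0.4921) = 0.503407; -0.5079*log2(0.5079) = 0.496413. H = 0.503407 + 0.496413 = 0.9998

0.9998 bits


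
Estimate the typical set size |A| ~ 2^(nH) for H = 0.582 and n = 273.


log2|A_typical| = nH = 273 * 0.582 = 158.886, so |A_typical| ~ 2^158.886 = 6.752e+47

6.752e+47


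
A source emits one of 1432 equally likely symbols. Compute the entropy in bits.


H = log2(n) = log2(1432) = 10.4838

10.4838 bits


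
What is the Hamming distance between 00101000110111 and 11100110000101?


Count differing positions: ^ ^ . . ^ ^ ^ . ^ ^ . . ^ . = 8 differences

8


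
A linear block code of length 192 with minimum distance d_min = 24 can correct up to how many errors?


Correction capability = floor((d-1)/2) = floor((24-1)/2) = 11

11 errors


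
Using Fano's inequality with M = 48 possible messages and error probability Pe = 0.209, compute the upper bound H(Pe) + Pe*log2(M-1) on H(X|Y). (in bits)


H(Pe) = -Pe*log2(Pe) - (1-Pe)*log2(1-Pe) = -0.209*log2(0.209) - 0.791*log2(0.791) = 0.472011 + 0.267556 = 0.7396. Pe*log2(M-1) = 0.209*log2(47) = 1.160909. Bound = H(Pe) + Pe*log2(M-1) = 0.472011 + 0.267556 + 1.160909 = 1.9005

1.9005 bits


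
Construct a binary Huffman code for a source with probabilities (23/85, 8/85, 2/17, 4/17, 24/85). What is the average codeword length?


Huffman construction (repeatedly merge the two least-probable nodes; each merge adds 1 bit to every symbol beneath it): 8/85 + 2/17 = 18/85; 18/85 + 4/17 = 38/85; 23/85 + 24/85 = 47/85; 38/85 + 47/85 = 1. Resulting codeword lengths (in the order the probabilities were given): (2, 3, 3, 2, 2). L_avg = sum(p_i * l_i) = 23/85*2 + 8/85*3 + 2/17*3 + 4/17*2 + 24/85*2 = 188/85 = 2.2118

2.2118 bits


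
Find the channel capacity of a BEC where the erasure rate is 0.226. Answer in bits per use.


C = 1 - epsilon = 1 - 0.226 = 0.774

0.774 bits


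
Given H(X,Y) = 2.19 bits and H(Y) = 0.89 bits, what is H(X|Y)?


H(X|Y) = H(X,Y) - H(Y) = 2.19 - 0.89 = 1.3

1.3 bits


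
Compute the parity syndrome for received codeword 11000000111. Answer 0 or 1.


Syndrome = XOR of all bits = 1 XOR 1 XOR 0 XOR 0 XOR 0 XOR 0 XOR 0 XOR 0 XOR 1 XOR 1 XOR 1 = 1

1


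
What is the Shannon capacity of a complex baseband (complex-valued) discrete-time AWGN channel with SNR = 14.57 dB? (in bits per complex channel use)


SNR_linear = 10^(14.57/10) = 28.6418; C = log2(1 + SNR_linear) = log2(1 + 28.6418) = 4.8896

4.8896 bits/channel use


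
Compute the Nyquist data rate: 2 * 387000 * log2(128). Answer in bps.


Rate = 2 * B * log2(M) = 2 * 387000 * 7.0 = 5418000.0

5418000.0 bps


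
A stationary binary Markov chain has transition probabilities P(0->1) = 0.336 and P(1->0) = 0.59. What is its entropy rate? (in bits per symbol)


Stationary distribution: pi_0 = p10/(p01+p10) = 0.6371, pi_1 = 0.3629. Entropy rate H' = pi_0*H(p01) + pi_1*H(p10) = 0.6371*0.9209 + 0.3629*0.9765 = 0.9411

0.9411 bits/symbol


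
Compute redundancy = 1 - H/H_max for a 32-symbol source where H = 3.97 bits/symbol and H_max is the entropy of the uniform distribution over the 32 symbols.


H_max = log2(K) = log2(32) = 5.0 bits/symbol. Redundancy = 1 - H/H_max = 1 - 3.97/5.0 = 1 - 0.794 = 0.206

0.206


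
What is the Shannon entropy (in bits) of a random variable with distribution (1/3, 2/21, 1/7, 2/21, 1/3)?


H = -sum(p_i * log2(p_i)). Terms: -(1/3)*log2(1/3) = 0.528321; -(2/21)*log2(2/21) = 0.323078; -(1/7)*log2(1/7) = 0.401051; -(2/21)*log2(2/21) = 0.323078; -(1/3)*log2(1/3) = 0.528321. H = 0.528321 + 0.323078 + 0.401051 + 0.323078 + 0.528321 = 2.1038

2.1038 bits


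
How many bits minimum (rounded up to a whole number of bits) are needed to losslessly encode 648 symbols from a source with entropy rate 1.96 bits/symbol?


Minimum bits >= n * H = 648 * 1.96 = 1270.08, rounded up to a whole number of bits = 1271

1271 bits


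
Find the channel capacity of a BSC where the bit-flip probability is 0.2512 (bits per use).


H(p) = -p*log2(p) - (1-p)*log2(1-p) = -0.2512*log2(0.2512) - 0.7488*log2(0.7488) = 0.500665 + 0.312510 = 0.8132. C = 1 - H(p) = 1 - 0.8132 = 0.1868

0.1868 bits


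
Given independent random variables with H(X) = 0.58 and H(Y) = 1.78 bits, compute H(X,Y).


For independent variables, H(X,Y) = H(X) + H(Y) = 0.58 + 1.78 = 2.36

2.36 bits


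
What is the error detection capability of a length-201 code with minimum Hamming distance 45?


Detection capability = d_min - 1 = 45 - 1 = 44

44 errors


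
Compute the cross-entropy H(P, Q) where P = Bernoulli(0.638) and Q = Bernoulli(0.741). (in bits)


H(P,Q) = -p*log2(q) - (1-p)*log2(1-q). -0.638*log2(0.741) = 0.275906; -0.362*log2(0.259) = 0.705529. H(P,Q) = 0.275906 + 0.705529 = 0.9814

0.9814 bits


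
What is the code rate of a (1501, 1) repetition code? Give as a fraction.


Rate = k/n = 1/1501

1/1501


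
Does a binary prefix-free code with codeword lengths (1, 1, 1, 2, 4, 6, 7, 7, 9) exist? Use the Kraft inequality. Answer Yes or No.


Kraft sum = sum(2^(-l_i)) = 1.8457, need <= 1. Result: violated (a binary prefix-free code with these lengths cannot exist)

No


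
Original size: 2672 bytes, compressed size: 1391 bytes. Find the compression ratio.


Ratio = original / compressed = 2672 / 1391 = 1.9209

1.9209


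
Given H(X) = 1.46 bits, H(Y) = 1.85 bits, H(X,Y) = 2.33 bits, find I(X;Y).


I(X;Y) = H(X) + H(Y) - H(X,Y) = 1.46 + 1.85 - 2.33 = 0.98

0.98 bits


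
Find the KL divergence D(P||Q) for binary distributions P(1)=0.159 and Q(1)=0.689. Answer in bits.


KL = p*log2(p/q) + (1-p)*log2((1-p)/(1-q)) = 0.159*log2(0.159/0.689) + 0.841*log2(0.841/0.311) = 0.8706

0.8706 bits


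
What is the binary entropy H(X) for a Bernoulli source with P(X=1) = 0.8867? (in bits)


H = -p*log2(p) - (1-p)*log2(1-p). -0.8867*log2(0.8867) = 0.153827; -0.1133*log2(0.1133) = 0.355964. H = 0.153827 + 0.355964 = 0.5098

0.5098 bits


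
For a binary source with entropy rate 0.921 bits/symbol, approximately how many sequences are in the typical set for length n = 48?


log2|A_typical| = nH = 48 * 0.921 = 44.208, so |A_typical| ~ 2^44.208 = 2.032e+13

2.032e+13


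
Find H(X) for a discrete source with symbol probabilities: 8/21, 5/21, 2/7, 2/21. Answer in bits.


H = -sum(p_i * log2(p_i)). Terms: -(8/21)*log2(8/21) = 0.530407; -(5/21)*log2(5/21) = 0.492950; -(2/7)*log2(2/7) = 0.516387; -(2/21)*log2(2/21) = 0.323078. H = 0.530407 + 0.492950 + 0.516387 + 0.323078 = 1.8628

1.8628 bits


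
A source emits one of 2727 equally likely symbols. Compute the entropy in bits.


H = log2(n) = log2(2727) = 11.4131

11.4131 bits


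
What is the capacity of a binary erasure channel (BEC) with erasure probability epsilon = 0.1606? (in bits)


C = 1 - epsilon = 1 - 0.1606 = 0.8394

0.8394 bits


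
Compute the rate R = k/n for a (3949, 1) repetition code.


Rate = k/n = 1/3949

1/3949


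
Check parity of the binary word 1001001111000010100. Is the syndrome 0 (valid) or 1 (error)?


Syndrome = XOR of all bits = 1 XOR 0 XOR 0 XOR 1 XOR 0 XOR 0 XOR 1 XOR 1 XOR 1 XOR 1 XOR 0 XOR 0 XOR 0 XOR 0 XOR 1 XOR 0 XOR 1 XOR 0 XOR 0 = 0

0


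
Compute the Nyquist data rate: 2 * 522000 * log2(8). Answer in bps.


Rate = 2 * B * log2(M) = 2 * 522000 * 3.0 = 3132000.0

3132000.0 bps


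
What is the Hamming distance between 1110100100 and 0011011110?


Count differing positions: ^ ^ . ^ ^ ^ ^ . ^ . = 7 differences

7


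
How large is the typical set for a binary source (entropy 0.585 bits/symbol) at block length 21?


log2|A_typical| = nH = 21 * 0.585 = 12.285, so |A_typical| ~ 2^12.285 = 4.991e+03

4.991e+03


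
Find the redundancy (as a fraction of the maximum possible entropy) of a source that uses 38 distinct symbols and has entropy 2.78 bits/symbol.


H_max = log2(K) = log2(38) = 5.2479 bits/symbol. Redundancy = 1 - H/H_max = 1 - 2.78/5.2479 = 1 - 0.5297 = 0.4703

0.4703


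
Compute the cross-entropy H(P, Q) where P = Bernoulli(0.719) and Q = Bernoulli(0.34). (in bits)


H(P,Q) = -p*log2(q) - (1-p)*log2(1-q). -0.719*log2(0.34) = 1.119047; -0.281*log2(0.66) = 0.168449. H(P,Q) = 1.119047 + 0.168449 = 1.2875

1.2875 bits
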